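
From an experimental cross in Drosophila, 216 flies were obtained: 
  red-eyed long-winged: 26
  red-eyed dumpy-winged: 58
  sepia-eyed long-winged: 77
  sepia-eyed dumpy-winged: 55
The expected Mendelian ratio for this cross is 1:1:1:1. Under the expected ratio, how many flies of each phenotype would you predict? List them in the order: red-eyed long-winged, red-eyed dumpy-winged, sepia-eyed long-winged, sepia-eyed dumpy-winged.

54, 54, 54, 54

Under the 1:1:1:1 hypothesis (Σ ratio = 4, N = 216):
  red-eyed long-winged: 216 × 1/4 = 54
  red-eyed dumpy-winged: 216 × 1/4 = 54
  sepia-eyed long-winged: 216 × 1/4 = 54
  sepia-eyed dumpy-winged: 216 × 1/4 = 54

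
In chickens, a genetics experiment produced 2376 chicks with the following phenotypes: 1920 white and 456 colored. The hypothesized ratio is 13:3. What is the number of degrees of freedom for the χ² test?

1

A goodness-of-fit test with 2 phenotype classes has df = 2 − 1 = 1.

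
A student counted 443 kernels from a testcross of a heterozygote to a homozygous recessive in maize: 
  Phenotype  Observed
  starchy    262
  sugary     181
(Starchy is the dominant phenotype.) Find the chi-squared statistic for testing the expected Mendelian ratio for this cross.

A testcross of a heterozygote (Aa × aa) gives a 1:1 phenotypic ratio.
Total ratio parts = 2. Expected numbers out of 443:
  starchy: 443 × 1/2 = 221.5
  sugary: 443 × 1/2 = 221.5
χ² = Σ (O − E)² / E
  starchy: (262 − 221.5)² / 221.5 = 7.4052
  sugary: (181 − 221.5)² / 221.5 = 7.4052
χ² = 7.4052 + 7.4052 = 14.8104 ≈ 14.810

14.810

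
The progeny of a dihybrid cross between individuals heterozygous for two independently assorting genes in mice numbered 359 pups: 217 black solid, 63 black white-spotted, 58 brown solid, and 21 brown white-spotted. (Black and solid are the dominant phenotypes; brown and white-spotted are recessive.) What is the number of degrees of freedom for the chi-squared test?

3

A dihybrid F₂ with independent assortment and complete dominance at both loci gives a 9:3:3:1 phenotypic ratio.
A goodness-of-fit test with 4 phenotype classes has df = 4 − 1 = 3.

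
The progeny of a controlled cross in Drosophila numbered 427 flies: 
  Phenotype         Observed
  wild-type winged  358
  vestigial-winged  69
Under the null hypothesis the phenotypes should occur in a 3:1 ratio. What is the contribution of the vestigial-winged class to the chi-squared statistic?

Total ratio parts = 4. Expected numbers out of 427:
  wild-type winged: 427 × 3/4 = 320.25
  vestigial-winged: 427 × 1/4 = 106.75
Contribution of vestigial-winged: (69 − 106.75)² / 106.75 = 13.3495

13.350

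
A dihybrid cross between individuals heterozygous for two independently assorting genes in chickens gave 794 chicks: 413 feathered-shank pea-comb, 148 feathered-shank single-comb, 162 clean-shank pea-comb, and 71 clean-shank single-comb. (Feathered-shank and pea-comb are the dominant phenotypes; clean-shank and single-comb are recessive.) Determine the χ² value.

A dihybrid F₂ with independent assortment and complete dominance at both loci gives a 9:3:3:1 phenotypic ratio.
Expected counts for N = 794 under a 9:3:3:1 ratio (total parts = 16):
  feathered-shank pea-comb: 794 × 9/16 = 446.625
  feathered-shank single-comb: 794 × 3/16 = 148.875
  clean-shank pea-comb: 794 × 3/16 = 148.875
  clean-shank single-comb: 794 × 1/16 = 49.625
χ² = Σ (O − E)² / E
  feathered-shank pea-comb: (413 − 446.625)² / 446.625 = 2.5315
  feathered-shank single-comb: (148 − 148.875)² / 148.875 = 0.0051
  clean-shank pea-comb: (162 − 148.875)² / 148.875 = 1.1571
  clean-shank single-comb: (71 − 49.625)² / 49.625 = 9.2069
χ² = 2.5315 + 0.0051 + 1.1571 + 9.2069 = 12.9006 ≈ 12.901

12.901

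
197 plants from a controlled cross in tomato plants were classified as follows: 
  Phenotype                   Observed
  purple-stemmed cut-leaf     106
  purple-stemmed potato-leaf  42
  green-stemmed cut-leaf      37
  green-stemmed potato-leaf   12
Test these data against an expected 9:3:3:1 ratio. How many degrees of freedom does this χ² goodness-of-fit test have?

A goodness-of-fit test with 4 phenotype classes has df = 4 − 1 = 3.

3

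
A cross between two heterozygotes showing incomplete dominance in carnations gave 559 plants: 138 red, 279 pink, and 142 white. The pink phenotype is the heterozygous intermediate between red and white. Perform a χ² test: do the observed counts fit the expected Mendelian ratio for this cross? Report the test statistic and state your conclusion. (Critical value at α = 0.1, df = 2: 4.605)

With incomplete dominance, a heterozygote × heterozygote cross gives a 1:2:1 phenotypic ratio.
Total ratio parts = 4. Expected numbers out of 559:
  red: 559 × 1/4 = 139.75
  pink: 559 × 2/4 = 279.5
  white: 559 × 1/4 = 139.75
χ² = Σ (O − E)² / E
  red: (138 − 139.75)² / 139.75 = 0.0219
  pink: (279 − 279.5)² / 279.5 = 0.0009
  white: (142 − 139.75)² / 139.75 = 0.0362
χ² = 0.0219 + 0.0009 + 0.0362 = 0.059
Degrees of freedom = 3 − 1 = 2; critical value at α = 0.1 is 4.605.
Since 0.059 < 4.605, we fail to reject the null hypothesis — the data are consistent with the 1:2:1 ratio.

0.059; consistent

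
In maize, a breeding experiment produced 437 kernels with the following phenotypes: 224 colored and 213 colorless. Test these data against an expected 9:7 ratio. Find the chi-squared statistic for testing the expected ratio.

Total ratio parts = 16. Expected numbers out of 437:
  colored: 437 × 9/16 = 245.8125
  colorless: 437 × 7/16 = 191.1875
χ² = Σ (O − E)² / E
  colored: (224 − 245.8125)² / 245.8125 = 1.9356
  colorless: (213 − 191.1875)² / 191.1875 = 2.4886
χ² = 1.9356 + 2.4886 = 4.4242 ≈ 4.424

4.424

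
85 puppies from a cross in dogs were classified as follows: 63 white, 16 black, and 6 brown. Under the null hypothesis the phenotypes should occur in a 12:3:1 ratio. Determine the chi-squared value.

0.098

Under the 12:3:1 hypothesis (Σ ratio = 16, N = 85):
  white: 85 × 12/16 = 63.75
  black: 85 × 3/16 = 15.9375
  brown: 85 × 1/16 = 5.3125
χ² = Σ (O − E)² / E
  white: (63 − 63.75)² / 63.75 = 0.0088
  black: (16 − 15.9375)² / 15.9375 = 0.0002
  brown: (6 − 5.3125)² / 5.3125 = 0.0890
χ² = 0.0088 + 0.0002 + 0.0890 = 0.098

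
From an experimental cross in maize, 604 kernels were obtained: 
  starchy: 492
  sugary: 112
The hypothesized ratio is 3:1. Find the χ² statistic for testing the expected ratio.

13.430

Total ratio parts = 4. Expected numbers out of 604:
  starchy: 604 × 3/4 = 453
  sugary: 604 × 1/4 = 151
χ² = Σ (O − E)² / E
  starchy: (492 − 453)² / 453 = 3.3576
  sugary: (112 − 151)² / 151 = 10.0728
χ² = 3.3576 + 10.0728 = 13.4304 ≈ 13.430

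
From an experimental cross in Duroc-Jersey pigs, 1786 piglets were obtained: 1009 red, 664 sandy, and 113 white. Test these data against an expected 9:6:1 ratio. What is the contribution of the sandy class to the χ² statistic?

0.049

Under the 9:6:1 hypothesis (Σ ratio = 16, N = 1786):
  red: 1786 × 9/16 = 1004.625
  sandy: 1786 × 6/16 = 669.75
  white: 1786 × 1/16 = 111.625
Contribution of sandy: (664 − 669.75)² / 669.75 = 0.0494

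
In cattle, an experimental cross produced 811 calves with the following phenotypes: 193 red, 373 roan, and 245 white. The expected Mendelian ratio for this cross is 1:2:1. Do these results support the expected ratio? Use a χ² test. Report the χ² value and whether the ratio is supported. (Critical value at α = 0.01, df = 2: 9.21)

Under the 1:2:1 hypothesis (Σ ratio = 4, N = 811):
  red: 811 × 1/4 = 202.75
  roan: 811 × 2/4 = 405.5
  white: 811 × 1/4 = 202.75
χ² = Σ (O − E)² / E
  red: (193 − 202.75)² / 202.75 = 0.4689
  roan: (373 − 405.5)² / 405.5 = 2.6048
  white: (245 − 202.75)² / 202.75 = 8.8043
χ² = 0.4689 + 2.6048 + 8.8043 = 11.878
Degrees of freedom = 3 − 1 = 2; critical value at α = 0.01 is 9.21.
Since 11.878 > 9.21, we reject the null hypothesis — the data do not fit the 1:2:1 ratio.

11.878; not consistent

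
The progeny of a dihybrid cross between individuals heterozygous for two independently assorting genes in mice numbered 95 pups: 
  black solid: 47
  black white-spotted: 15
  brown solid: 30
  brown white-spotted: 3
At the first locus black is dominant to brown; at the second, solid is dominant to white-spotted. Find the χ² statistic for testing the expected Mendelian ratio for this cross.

A dihybrid F₂ with independent assortment and complete dominance at both loci gives a 9:3:3:1 phenotypic ratio.
The 9:3:3:1 ratio has 16 parts, so with N = 95 the expected counts are:
  black solid: 95 × 9/16 = 53.4375
  black white-spotted: 95 × 3/16 = 17.8125
  brown solid: 95 × 3/16 = 17.8125
  brown white-spotted: 95 × 1/16 = 5.9375
χ² = Σ (O − E)² / E
  black solid: (47 − 53.4375)² / 53.4375 = 0.7755
  black white-spotted: (15 − 17.8125)² / 17.8125 = 0.4441
  brown solid: (30 − 17.8125)² / 17.8125 = 8.3388
  brown white-spotted: (3 − 5.9375)² / 5.9375 = 1.4533
χ² = 0.7755 + 0.4441 + 8.3388 + 1.4533 = 11.0117 ≈ 11.012

11.012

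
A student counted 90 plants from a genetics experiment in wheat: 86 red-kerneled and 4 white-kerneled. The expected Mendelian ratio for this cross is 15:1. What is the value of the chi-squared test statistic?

0.501

Under the 15:1 hypothesis (Σ ratio = 16, N = 90):
  red-kerneled: 90 × 15/16 = 84.375
  white-kerneled: 90 × 1/16 = 5.625
χ² = Σ (O − E)² / E
  red-kerneled: (86 − 84.375)² / 84.375 = 0.0313
  white-kerneled: (4 − 5.625)² / 5.625 = 0.4694
χ² = 0.0313 + 0.4694 = 0.5007 ≈ 0.501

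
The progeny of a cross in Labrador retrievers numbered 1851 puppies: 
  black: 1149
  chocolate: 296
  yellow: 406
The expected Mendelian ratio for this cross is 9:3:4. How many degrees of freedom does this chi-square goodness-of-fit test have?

A goodness-of-fit test with 3 phenotype classes has df = 3 − 1 = 2.

2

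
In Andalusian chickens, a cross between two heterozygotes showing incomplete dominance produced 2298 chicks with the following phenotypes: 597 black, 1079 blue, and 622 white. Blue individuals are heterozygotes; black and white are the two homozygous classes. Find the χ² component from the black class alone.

0.881

With incomplete dominance, a heterozygote × heterozygote cross gives a 1:2:1 phenotypic ratio.
Expected counts for N = 2298 under a 1:2:1 ratio (total parts = 4):
  black: 2298 × 1/4 = 574.5
  blue: 2298 × 2/4 = 1149
  white: 2298 × 1/4 = 574.5
Contribution of black: (597 − 574.5)² / 574.5 = 0.8812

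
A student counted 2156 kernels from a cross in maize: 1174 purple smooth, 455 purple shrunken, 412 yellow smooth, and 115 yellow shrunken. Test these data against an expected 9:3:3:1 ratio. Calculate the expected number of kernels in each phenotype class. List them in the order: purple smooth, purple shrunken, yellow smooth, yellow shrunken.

Expected counts for N = 2156 under a 9:3:3:1 ratio (total parts = 16):
  purple smooth: 2156 × 9/16 = 1212.75
  purple shrunken: 2156 × 3/16 = 404.25
  yellow smooth: 2156 × 3/16 = 404.25
  yellow shrunken: 2156 × 1/16 = 134.75

1212.75, 404.25, 404.25, 134.75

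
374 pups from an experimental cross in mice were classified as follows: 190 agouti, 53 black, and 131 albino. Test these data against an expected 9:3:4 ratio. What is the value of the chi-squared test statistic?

The 9:3:4 ratio has 16 parts, so with N = 374 the expected counts are:
  agouti: 374 × 9/16 = 210.375
  black: 374 × 3/16 = 70.125
  albino: 374 × 4/16 = 93.5
χ² = Σ (O − E)² / E
  agouti: (190 − 210.375)² / 210.375 = 1.9733
  black: (53 − 70.125)² / 70.125 = 4.1820
  albino: (131 − 93.5)² / 93.5 = 15.0401
χ² = 1.9733 + 4.1820 + 15.0401 = 21.1954 ≈ 21.195

21.195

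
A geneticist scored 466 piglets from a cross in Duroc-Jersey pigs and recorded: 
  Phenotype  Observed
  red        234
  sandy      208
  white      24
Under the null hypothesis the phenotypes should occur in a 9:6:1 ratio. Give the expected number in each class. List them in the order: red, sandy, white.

262.125, 174.75, 29.125

Under the 9:6:1 hypothesis (Σ ratio = 16, N = 466):
  red: 466 × 9/16 = 262.125
  sandy: 466 × 6/16 = 174.75
  white: 466 × 1/16 = 29.125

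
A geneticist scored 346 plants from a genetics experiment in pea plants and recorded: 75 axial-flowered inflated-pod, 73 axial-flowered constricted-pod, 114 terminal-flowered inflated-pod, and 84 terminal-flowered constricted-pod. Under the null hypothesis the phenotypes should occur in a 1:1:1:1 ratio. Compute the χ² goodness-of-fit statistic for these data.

The 1:1:1:1 ratio has 4 parts, so with N = 346 the expected counts are:
  axial-flowered inflated-pod: 346 × 1/4 = 86.5
  axial-flowered constricted-pod: 346 × 1/4 = 86.5
  terminal-flowered inflated-pod: 346 × 1/4 = 86.5
  terminal-flowered constricted-pod: 346 × 1/4 = 86.5
χ² = Σ (O − E)² / E
  axial-flowered inflated-pod: (75 − 86.5)² / 86.5 = 1.5289
  axial-flowered constricted-pod: (73 − 86.5)² / 86.5 = 2.1069
  terminal-flowered inflated-pod: (114 − 86.5)² / 86.5 = 8.7428
  terminal-flowered constricted-pod: (84 − 86.5)² / 86.5 = 0.0723
χ² = 1.5289 + 2.1069 + 8.7428 + 0.0723 = 12.4509 ≈ 12.451

12.451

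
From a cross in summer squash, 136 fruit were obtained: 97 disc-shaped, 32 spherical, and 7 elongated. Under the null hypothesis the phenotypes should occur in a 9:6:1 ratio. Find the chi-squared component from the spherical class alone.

7.078

Total ratio parts = 16. Expected numbers out of 136:
  disc-shaped: 136 × 9/16 = 76.5
  spherical: 136 × 6/16 = 51
  elongated: 136 × 1/16 = 8.5
Contribution of spherical: (32 − 51)² / 51 = 7.0784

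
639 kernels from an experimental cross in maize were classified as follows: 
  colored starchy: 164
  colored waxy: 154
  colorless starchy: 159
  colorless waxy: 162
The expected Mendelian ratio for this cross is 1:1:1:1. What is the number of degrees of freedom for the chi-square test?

3

A goodness-of-fit test with 4 phenotype classes has df = 4 − 1 = 3.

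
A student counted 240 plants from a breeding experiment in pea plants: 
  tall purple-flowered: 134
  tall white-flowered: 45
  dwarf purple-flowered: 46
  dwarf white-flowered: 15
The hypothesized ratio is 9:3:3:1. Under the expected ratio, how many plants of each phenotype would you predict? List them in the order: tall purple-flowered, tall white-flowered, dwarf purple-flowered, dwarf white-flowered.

135, 45, 45, 15

Under the 9:3:3:1 hypothesis (Σ ratio = 16, N = 240):
  tall purple-flowered: 240 × 9/16 = 135
  tall white-flowered: 240 × 3/16 = 45
  dwarf purple-flowered: 240 × 3/16 = 45
  dwarf white-flowered: 240 × 1/16 = 15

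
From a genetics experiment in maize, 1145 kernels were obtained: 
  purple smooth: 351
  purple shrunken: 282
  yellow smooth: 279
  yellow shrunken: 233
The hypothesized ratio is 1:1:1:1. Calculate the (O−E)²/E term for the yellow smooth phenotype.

0.184

Total ratio parts = 4. Expected numbers out of 1145:
  purple smooth: 1145 × 1/4 = 286.25
  purple shrunken: 1145 × 1/4 = 286.25
  yellow smooth: 1145 × 1/4 = 286.25
  yellow shrunken: 1145 × 1/4 = 286.25
Contribution of yellow smooth: (279 − 286.25)² / 286.25 = 0.1836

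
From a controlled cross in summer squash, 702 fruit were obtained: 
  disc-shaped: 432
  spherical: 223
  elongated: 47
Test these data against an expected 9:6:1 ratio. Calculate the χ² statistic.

Under the 9:6:1 hypothesis (Σ ratio = 16, N = 702):
  disc-shaped: 702 × 9/16 = 394.875
  spherical: 702 × 6/16 = 263.25
  elongated: 702 × 1/16 = 43.875
χ² = Σ (O − E)² / E
  disc-shaped: (432 − 394.875)² / 394.875 = 3.4904
  spherical: (223 − 263.25)² / 263.25 = 6.1541
  elongated: (47 − 43.875)² / 43.875 = 0.2226
χ² = 3.4904 + 6.1541 + 0.2226 = 9.8671 ≈ 9.867

9.867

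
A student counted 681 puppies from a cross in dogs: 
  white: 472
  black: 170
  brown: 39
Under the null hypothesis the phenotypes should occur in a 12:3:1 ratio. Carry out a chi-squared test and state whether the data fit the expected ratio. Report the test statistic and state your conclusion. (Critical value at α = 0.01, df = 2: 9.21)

Expected counts for N = 681 under a 12:3:1 ratio (total parts = 16):
  white: 681 × 12/16 = 510.75
  black: 681 × 3/16 = 127.6875
  brown: 681 × 1/16 = 42.5625
χ² = Σ (O − E)² / E
  white: (472 − 510.75)² / 510.75 = 2.9399
  black: (170 − 127.6875)² / 127.6875 = 14.0213
  brown: (39 − 42.5625)² / 42.5625 = 0.2982
χ² = 2.9399 + 14.0213 + 0.2982 = 17.2594 ≈ 17.259
Degrees of freedom = 3 − 1 = 2; critical value at α = 0.01 is 9.21.
Since 17.259 > 9.21, we reject the null hypothesis — the data do not fit the 12:3:1 ratio.

17.259; not consistent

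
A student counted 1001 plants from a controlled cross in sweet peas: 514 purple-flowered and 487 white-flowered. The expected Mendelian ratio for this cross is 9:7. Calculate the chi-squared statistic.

Under the 9:7 hypothesis (Σ ratio = 16, N = 1001):
  purple-flowered: 1001 × 9/16 = 563.0625
  white-flowered: 1001 × 7/16 = 437.9375
χ² = Σ (O − E)² / E
  purple-flowered: (514 − 563.0625)² / 563.0625 = 4.2751
  white-flowered: (487 − 437.9375)² / 437.9375 = 5.4965
χ² = 4.2751 + 5.4965 = 9.7716 ≈ 9.772

9.772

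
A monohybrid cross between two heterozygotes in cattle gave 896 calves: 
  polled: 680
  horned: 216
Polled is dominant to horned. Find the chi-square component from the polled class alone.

For a monohybrid cross between heterozygotes with complete dominance, the expected phenotypic ratio is 3:1.
Under the 3:1 hypothesis (Σ ratio = 4, N = 896):
  polled: 896 × 3/4 = 672
  horned: 896 × 1/4 = 224
Contribution of polled: (680 − 672)² / 672 = 0.0952

0.095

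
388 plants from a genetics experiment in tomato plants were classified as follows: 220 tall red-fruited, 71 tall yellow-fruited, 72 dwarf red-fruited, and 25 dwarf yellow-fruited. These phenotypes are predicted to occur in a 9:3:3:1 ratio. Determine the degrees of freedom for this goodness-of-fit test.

3

A goodness-of-fit test with 4 phenotype classes has df = 4 − 1 = 3.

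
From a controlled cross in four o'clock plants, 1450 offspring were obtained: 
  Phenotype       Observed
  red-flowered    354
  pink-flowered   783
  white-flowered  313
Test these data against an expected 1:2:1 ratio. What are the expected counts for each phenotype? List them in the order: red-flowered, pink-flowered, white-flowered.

Expected counts for N = 1450 under a 1:2:1 ratio (total parts = 4):
  red-flowered: 1450 × 1/4 = 362.5
  pink-flowered: 1450 × 2/4 = 725
  white-flowered: 1450 × 1/4 = 362.5

362.5, 725, 362.5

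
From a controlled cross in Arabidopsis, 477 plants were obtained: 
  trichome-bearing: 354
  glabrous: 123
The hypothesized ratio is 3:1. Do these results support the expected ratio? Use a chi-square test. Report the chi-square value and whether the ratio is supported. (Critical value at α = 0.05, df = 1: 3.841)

Under the 3:1 hypothesis (Σ ratio = 4, N = 477):
  trichome-bearing: 477 × 3/4 = 357.75
  glabrous: 477 × 1/4 = 119.25
χ² = Σ (O − E)² / E
  trichome-bearing: (354 − 357.75)² / 357.75 = 0.0393
  glabrous: (123 − 119.25)² / 119.25 = 0.1179
χ² = 0.0393 + 0.1179 = 0.1572 ≈ 0.157
Degrees of freedom = 2 − 1 = 1; critical value at α = 0.05 is 3.841.
Since 0.157 < 3.841, we fail to reject the null hypothesis — the data are consistent with the 3:1 ratio.

0.157; consistent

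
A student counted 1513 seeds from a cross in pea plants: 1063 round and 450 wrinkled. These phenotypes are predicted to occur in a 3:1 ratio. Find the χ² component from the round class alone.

4.537

Expected counts for N = 1513 under a 3:1 ratio (total parts = 4):
  round: 1513 × 3/4 = 1134.75
  wrinkled: 1513 × 1/4 = 378.25
Contribution of round: (1063 − 1134.75)² / 1134.75 = 4.5367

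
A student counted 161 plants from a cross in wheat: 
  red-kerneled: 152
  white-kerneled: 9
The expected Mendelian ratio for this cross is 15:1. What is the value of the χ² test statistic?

0.120

Expected counts for N = 161 under a 15:1 ratio (total parts = 16):
  red-kerneled: 161 × 15/16 = 150.9375
  white-kerneled: 161 × 1/16 = 10.0625
χ² = Σ (O − E)² / E
  red-kerneled: (152 − 150.9375)² / 150.9375 = 0.0075
  white-kerneled: (9 − 10.0625)² / 10.0625 = 0.1122
χ² = 0.0075 + 0.1122 = 0.1197 ≈ 0.120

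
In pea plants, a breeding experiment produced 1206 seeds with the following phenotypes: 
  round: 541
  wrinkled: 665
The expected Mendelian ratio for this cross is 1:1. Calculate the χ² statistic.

Total ratio parts = 2. Expected numbers out of 1206:
  round: 1206 × 1/2 = 603
  wrinkled: 1206 × 1/2 = 603
χ² = Σ (O − E)² / E
  round: (541 − 603)² / 603 = 6.3748
  wrinkled: (665 − 603)² / 603 = 6.3748
χ² = 6.3748 + 6.3748 = 12.7496 ≈ 12.750

12.750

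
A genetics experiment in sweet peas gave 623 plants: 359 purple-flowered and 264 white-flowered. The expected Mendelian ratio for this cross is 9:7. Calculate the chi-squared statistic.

Expected counts for N = 623 under a 9:7 ratio (total parts = 16):
  purple-flowered: 623 × 9/16 = 350.4375
  white-flowered: 623 × 7/16 = 272.5625
χ² = Σ (O − E)² / E
  purple-flowered: (359 − 350.4375)² / 350.4375 = 0.2092
  white-flowered: (264 − 272.5625)² / 272.5625 = 0.2690
χ² = 0.2092 + 0.2690 = 0.4782 ≈ 0.478

0.478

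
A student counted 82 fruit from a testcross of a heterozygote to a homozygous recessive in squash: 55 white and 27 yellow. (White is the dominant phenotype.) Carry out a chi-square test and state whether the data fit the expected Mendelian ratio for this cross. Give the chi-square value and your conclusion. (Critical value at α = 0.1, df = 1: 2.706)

A testcross of a heterozygote (Aa × aa) gives a 1:1 phenotypic ratio.
Total ratio parts = 2. Expected numbers out of 82:
  white: 82 × 1/2 = 41
  yellow: 82 × 1/2 = 41
χ² = Σ (O − E)² / E
  white: (55 − 41)² / 41 = 4.7805
  yellow: (27 − 41)² / 41 = 4.7805
χ² = 4.7805 + 4.7805 = 9.561
Degrees of freedom = 2 − 1 = 1; critical value at α = 0.1 is 2.706.
Since 9.561 > 2.706, we reject the null hypothesis — the data do not fit the 1:1 ratio.

9.561; not consistent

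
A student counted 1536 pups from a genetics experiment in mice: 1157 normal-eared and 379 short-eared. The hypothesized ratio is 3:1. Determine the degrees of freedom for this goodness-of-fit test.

A goodness-of-fit test with 2 phenotype classes has df = 2 − 1 = 1.

1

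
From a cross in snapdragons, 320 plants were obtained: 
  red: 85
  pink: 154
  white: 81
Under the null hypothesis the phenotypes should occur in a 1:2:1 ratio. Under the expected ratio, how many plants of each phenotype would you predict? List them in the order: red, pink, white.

80, 160, 80

Under the 1:2:1 hypothesis (Σ ratio = 4, N = 320):
  red: 320 × 1/4 = 80
  pink: 320 × 2/4 = 160
  white: 320 × 1/4 = 80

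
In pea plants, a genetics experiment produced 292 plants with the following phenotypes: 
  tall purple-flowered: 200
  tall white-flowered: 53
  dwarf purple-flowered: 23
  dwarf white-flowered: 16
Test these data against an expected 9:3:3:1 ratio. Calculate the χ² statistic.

Expected counts for N = 292 under a 9:3:3:1 ratio (total parts = 16):
  tall purple-flowered: 292 × 9/16 = 164.25
  tall white-flowered: 292 × 3/16 = 54.75
  dwarf purple-flowered: 292 × 3/16 = 54.75
  dwarf white-flowered: 292 × 1/16 = 18.25
χ² = Σ (O − E)² / E
  tall purple-flowered: (200 − 164.25)² / 164.25 = 7.7812
  tall white-flowered: (53 − 54.75)² / 54.75 = 0.0559
  dwarf purple-flowered: (23 − 54.75)² / 54.75 = 18.4121
  dwarf white-flowered: (16 − 18.25)² / 18.25 = 0.2774
χ² = 7.7812 + 0.0559 + 18.4121 + 0.2774 = 26.5266 ≈ 26.527

26.527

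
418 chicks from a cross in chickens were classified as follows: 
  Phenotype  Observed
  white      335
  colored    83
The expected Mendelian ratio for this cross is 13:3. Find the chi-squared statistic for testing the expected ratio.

Total ratio parts = 16. Expected numbers out of 418:
  white: 418 × 13/16 = 339.625
  colored: 418 × 3/16 = 78.375
χ² = Σ (O − E)² / E
  white: (335 − 339.625)² / 339.625 = 0.0630
  colored: (83 − 78.375)² / 78.375 = 0.2729
χ² = 0.0630 + 0.2729 = 0.3359 ≈ 0.336

0.336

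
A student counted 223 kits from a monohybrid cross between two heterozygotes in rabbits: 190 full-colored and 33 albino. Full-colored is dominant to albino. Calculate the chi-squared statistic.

For a monohybrid cross between heterozygotes with complete dominance, the expected phenotypic ratio is 3:1.
Expected counts for N = 223 under a 3:1 ratio (total parts = 4):
  full-colored: 223 × 3/4 = 167.25
  albino: 223 × 1/4 = 55.75
χ² = Σ (O − E)² / E
  full-colored: (190 − 167.25)² / 167.25 = 3.0945
  albino: (33 − 55.75)² / 55.75 = 9.2836
χ² = 3.0945 + 9.2836 = 12.3781 ≈ 12.378

12.378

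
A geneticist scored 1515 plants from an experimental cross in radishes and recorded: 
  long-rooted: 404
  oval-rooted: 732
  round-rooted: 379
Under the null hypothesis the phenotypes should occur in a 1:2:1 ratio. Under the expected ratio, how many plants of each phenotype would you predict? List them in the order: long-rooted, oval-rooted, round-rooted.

The 1:2:1 ratio has 4 parts, so with N = 1515 the expected counts are:
  long-rooted: 1515 × 1/4 = 378.75
  oval-rooted: 1515 × 2/4 = 757.5
  round-rooted: 1515 × 1/4 = 378.75

378.75, 757.5, 378.75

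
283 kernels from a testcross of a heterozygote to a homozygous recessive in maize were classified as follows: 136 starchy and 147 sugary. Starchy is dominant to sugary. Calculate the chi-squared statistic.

0.428

A testcross of a heterozygote (Aa × aa) gives a 1:1 phenotypic ratio.
The 1:1 ratio has 2 parts, so with N = 283 the expected counts are:
  starchy: 283 × 1/2 = 141.5
  sugary: 283 × 1/2 = 141.5
χ² = Σ (O − E)² / E
  starchy: (136 − 141.5)² / 141.5 = 0.2138
  sugary: (147 − 141.5)² / 141.5 = 0.2138
χ² = 0.2138 + 0.2138 = 0.4276 ≈ 0.428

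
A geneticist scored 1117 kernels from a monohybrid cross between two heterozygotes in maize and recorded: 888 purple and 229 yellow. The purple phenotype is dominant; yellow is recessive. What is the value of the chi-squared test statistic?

12.056

For a monohybrid cross between heterozygotes with complete dominance, the expected phenotypic ratio is 3:1.
Under the 3:1 hypothesis (Σ ratio = 4, N = 1117):
  purple: 1117 × 3/4 = 837.75
  yellow: 1117 × 1/4 = 279.25
χ² = Σ (O − E)² / E
  purple: (888 − 837.75)² / 837.75 = 3.0141
  yellow: (229 − 279.25)² / 279.25 = 9.0423
χ² = 3.0141 + 9.0423 = 12.0564 ≈ 12.056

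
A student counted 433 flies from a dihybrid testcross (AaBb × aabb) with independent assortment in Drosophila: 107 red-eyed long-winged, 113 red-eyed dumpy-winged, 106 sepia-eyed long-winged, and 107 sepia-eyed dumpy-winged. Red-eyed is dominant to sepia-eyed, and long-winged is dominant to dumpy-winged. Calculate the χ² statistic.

A dihybrid testcross with independent assortment gives a 1:1:1:1 ratio.
Under the 1:1:1:1 hypothesis (Σ ratio = 4, N = 433):
  red-eyed long-winged: 433 × 1/4 = 108.25
  red-eyed dumpy-winged: 433 × 1/4 = 108.25
  sepia-eyed long-winged: 433 × 1/4 = 108.25
  sepia-eyed dumpy-winged: 433 × 1/4 = 108.25
χ² = Σ (O − E)² / E
  red-eyed long-winged: (107 − 108.25)² / 108.25 = 0.0144
  red-eyed dumpy-winged: (113 − 108.25)² / 108.25 = 0.2084
  sepia-eyed long-winged: (106 − 108.25)² / 108.25 = 0.0468
  sepia-eyed dumpy-winged: (107 − 108.25)² / 108.25 = 0.0144
χ² = 0.0144 + 0.2084 + 0.0468 + 0.0144 = 0.284

0.284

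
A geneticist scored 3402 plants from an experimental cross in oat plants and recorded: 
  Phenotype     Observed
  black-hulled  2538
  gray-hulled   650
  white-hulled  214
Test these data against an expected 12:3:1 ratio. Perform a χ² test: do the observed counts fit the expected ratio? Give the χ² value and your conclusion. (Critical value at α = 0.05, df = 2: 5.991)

0.311; consistent

Total ratio parts = 16. Expected numbers out of 3402:
  black-hulled: 3402 × 12/16 = 2551.5
  gray-hulled: 3402 × 3/16 = 637.875
  white-hulled: 3402 × 1/16 = 212.625
χ² = Σ (O − E)² / E
  black-hulled: (2538 − 2551.5)² / 2551.5 = 0.0714
  gray-hulled: (650 − 637.875)² / 637.875 = 0.2305
  white-hulled: (214 − 212.625)² / 212.625 = 0.0089
χ² = 0.0714 + 0.2305 + 0.0089 = 0.3108 ≈ 0.311
Degrees of freedom = 3 − 1 = 2; critical value at α = 0.05 is 5.991.
Since 0.311 < 5.991, we fail to reject the null hypothesis — the data are consistent with the 12:3:1 ratio.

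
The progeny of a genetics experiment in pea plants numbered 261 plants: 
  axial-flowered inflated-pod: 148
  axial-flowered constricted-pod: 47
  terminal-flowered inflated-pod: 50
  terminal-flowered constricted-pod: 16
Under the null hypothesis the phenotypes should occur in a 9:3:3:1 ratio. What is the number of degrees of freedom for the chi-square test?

3

A goodness-of-fit test with 4 phenotype classes has df = 4 − 1 = 3.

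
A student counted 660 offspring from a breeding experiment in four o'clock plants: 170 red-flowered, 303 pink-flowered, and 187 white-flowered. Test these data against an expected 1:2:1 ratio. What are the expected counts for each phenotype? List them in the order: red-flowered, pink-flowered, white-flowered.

Expected counts for N = 660 under a 1:2:1 ratio (total parts = 4):
  red-flowered: 660 × 1/4 = 165
  pink-flowered: 660 × 2/4 = 330
  white-flowered: 660 × 1/4 = 165

165, 330, 165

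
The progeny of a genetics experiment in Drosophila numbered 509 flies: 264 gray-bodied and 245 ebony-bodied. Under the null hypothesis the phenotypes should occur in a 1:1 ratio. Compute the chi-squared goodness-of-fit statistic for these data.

Under the 1:1 hypothesis (Σ ratio = 2, N = 509):
  gray-bodied: 509 × 1/2 = 254.5
  ebony-bodied: 509 × 1/2 = 254.5
χ² = Σ (O − E)² / E
  gray-bodied: (264 − 254.5)² / 254.5 = 0.3546
  ebony-bodied: (245 − 254.5)² / 254.5 = 0.3546
χ² = 0.3546 + 0.3546 = 0.7092 ≈ 0.709

0.709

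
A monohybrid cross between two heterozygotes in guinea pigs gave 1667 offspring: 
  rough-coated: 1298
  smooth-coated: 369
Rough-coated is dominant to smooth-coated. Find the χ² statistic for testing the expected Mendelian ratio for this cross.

7.295

For a monohybrid cross between heterozygotes with complete dominance, the expected phenotypic ratio is 3:1.
The 3:1 ratio has 4 parts, so with N = 1667 the expected counts are:
  rough-coated: 1667 × 3/4 = 1250.25
  smooth-coated: 1667 × 1/4 = 416.75
χ² = Σ (O − E)² / E
  rough-coated: (1298 − 1250.25)² / 1250.25 = 1.8237
  smooth-coated: (369 − 416.75)² / 416.75 = 5.4711
χ² = 1.8237 + 5.4711 = 7.2948 ≈ 7.295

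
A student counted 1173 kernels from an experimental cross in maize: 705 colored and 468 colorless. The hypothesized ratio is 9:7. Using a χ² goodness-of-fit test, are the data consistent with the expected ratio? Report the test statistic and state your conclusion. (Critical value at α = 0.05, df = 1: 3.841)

7.074; not consistent

Total ratio parts = 16. Expected numbers out of 1173:
  colored: 1173 × 9/16 = 659.8125
  colorless: 1173 × 7/16 = 513.1875
χ² = Σ (O − E)² / E
  colored: (705 − 659.8125)² / 659.8125 = 3.0947
  colorless: (468 − 513.1875)² / 513.1875 = 3.9789
χ² = 3.0947 + 3.9789 = 7.0736 ≈ 7.074
Degrees of freedom = 2 − 1 = 1; critical value at α = 0.05 is 3.841.
Since 7.074 > 3.841, we reject the null hypothesis — the data do not fit the 9:7 ratio.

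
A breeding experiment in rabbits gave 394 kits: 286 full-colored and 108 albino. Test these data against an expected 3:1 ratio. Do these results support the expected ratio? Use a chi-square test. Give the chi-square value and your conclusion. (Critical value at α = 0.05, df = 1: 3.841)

1.222; consistent

Under the 3:1 hypothesis (Σ ratio = 4, N = 394):
  full-colored: 394 × 3/4 = 295.5
  albino: 394 × 1/4 = 98.5
χ² = Σ (O − E)² / E
  full-colored: (286 − 295.5)² / 295.5 = 0.3054
  albino: (108 − 98.5)² / 98.5 = 0.9162
χ² = 0.3054 + 0.9162 = 1.2216 ≈ 1.222
Degrees of freedom = 2 − 1 = 1; critical value at α = 0.05 is 3.841.
Since 1.222 < 3.841, we fail to reject the null hypothesis — the data are consistent with the 3:1 ratio.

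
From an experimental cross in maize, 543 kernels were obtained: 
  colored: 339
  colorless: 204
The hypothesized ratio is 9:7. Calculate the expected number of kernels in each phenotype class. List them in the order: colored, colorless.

The 9:7 ratio has 16 parts, so with N = 543 the expected counts are:
  colored: 543 × 9/16 = 305.4375
  colorless: 543 × 7/16 = 237.5625

305.4375, 237.5625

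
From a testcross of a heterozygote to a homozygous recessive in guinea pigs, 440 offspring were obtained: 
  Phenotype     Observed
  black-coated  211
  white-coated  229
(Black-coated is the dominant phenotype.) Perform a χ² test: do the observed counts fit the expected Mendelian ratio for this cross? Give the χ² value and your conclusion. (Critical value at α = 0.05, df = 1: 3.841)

0.736; consistent

A testcross of a heterozygote (Aa × aa) gives a 1:1 phenotypic ratio.
The 1:1 ratio has 2 parts, so with N = 440 the expected counts are:
  black-coated: 440 × 1/2 = 220
  white-coated: 440 × 1/2 = 220
χ² = Σ (O − E)² / E
  black-coated: (211 − 220)² / 220 = 0.3682
  white-coated: (229 − 220)² / 220 = 0.3682
χ² = 0.3682 + 0.3682 = 0.7364 ≈ 0.736
Degrees of freedom = 2 − 1 = 1; critical value at α = 0.05 is 3.841.
Since 0.736 < 3.841, we fail to reject the null hypothesis — the data are consistent with the 1:1 ratio.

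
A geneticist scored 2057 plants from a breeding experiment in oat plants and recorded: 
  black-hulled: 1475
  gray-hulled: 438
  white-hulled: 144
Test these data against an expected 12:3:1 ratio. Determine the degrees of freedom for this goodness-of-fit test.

A goodness-of-fit test with 3 phenotype classes has df = 3 − 1 = 2.

2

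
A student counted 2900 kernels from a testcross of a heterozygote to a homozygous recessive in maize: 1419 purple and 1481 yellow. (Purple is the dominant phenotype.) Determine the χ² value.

A testcross of a heterozygote (Aa × aa) gives a 1:1 phenotypic ratio.
Expected counts for N = 2900 under a 1:1 ratio (total parts = 2):
  purple: 2900 × 1/2 = 1450
  yellow: 2900 × 1/2 = 1450
χ² = Σ (O − E)² / E
  purple: (1419 − 1450)² / 1450 = 0.6628
  yellow: (1481 − 1450)² / 1450 = 0.6628
χ² = 0.6628 + 0.6628 = 1.3256 ≈ 1.326

1.326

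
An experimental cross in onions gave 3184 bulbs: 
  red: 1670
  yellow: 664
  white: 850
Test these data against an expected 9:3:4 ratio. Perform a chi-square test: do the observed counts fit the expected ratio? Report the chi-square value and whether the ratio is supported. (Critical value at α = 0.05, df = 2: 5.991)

Expected counts for N = 3184 under a 9:3:4 ratio (total parts = 16):
  red: 3184 × 9/16 = 1791
  yellow: 3184 × 3/16 = 597
  white: 3184 × 4/16 = 796
χ² = Σ (O − E)² / E
  red: (1670 − 1791)² / 1791 = 8.1748
  yellow: (664 − 597)² / 597 = 7.5193
  white: (850 − 796)² / 796 = 3.6633
χ² = 8.1748 + 7.5193 + 3.6633 = 19.3574 ≈ 19.357
Degrees of freedom = 3 − 1 = 2; critical value at α = 0.05 is 5.991.
Since 19.357 > 5.991, we reject the null hypothesis — the data do not fit the 9:3:4 ratio.

19.357; not consistent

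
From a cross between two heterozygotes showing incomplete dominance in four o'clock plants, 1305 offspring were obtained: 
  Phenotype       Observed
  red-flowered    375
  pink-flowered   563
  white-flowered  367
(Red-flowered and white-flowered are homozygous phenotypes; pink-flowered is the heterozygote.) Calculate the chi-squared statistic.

24.651

With incomplete dominance, a heterozygote × heterozygote cross gives a 1:2:1 phenotypic ratio.
Expected counts for N = 1305 under a 1:2:1 ratio (total parts = 4):
  red-flowered: 1305 × 1/4 = 326.25
  pink-flowered: 1305 × 2/4 = 652.5
  white-flowered: 1305 × 1/4 = 326.25
χ² = Σ (O − E)² / E
  red-flowered: (375 − 326.25)² / 326.25 = 7.2845
  pink-flowered: (563 − 652.5)² / 652.5 = 12.2762
  white-flowered: (367 − 326.25)² / 326.25 = 5.0898
χ² = 7.2845 + 12.2762 + 5.0898 = 24.6505 ≈ 24.651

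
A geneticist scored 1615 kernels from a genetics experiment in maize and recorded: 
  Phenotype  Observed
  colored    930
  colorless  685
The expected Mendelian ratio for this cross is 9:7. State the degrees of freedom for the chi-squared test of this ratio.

A goodness-of-fit test with 2 phenotype classes has df = 2 − 1 = 1.

1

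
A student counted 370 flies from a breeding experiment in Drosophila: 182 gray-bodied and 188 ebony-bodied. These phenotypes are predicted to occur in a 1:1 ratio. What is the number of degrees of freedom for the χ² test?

A goodness-of-fit test with 2 phenotype classes has df = 2 − 1 = 1.

1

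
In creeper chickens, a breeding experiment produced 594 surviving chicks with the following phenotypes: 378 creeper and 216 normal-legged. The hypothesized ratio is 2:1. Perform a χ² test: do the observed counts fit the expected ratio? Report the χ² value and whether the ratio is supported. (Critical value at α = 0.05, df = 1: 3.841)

Under the 2:1 hypothesis (Σ ratio = 3, N = 594):
  creeper: 594 × 2/3 = 396
  normal-legged: 594 × 1/3 = 198
χ² = Σ (O − E)² / E
  creeper: (378 − 396)² / 396 = 0.8182
  normal-legged: (216 − 198)² / 198 = 1.6364
χ² = 0.8182 + 1.6364 = 2.4546 ≈ 2.455
Degrees of freedom = 2 − 1 = 1; critical value at α = 0.05 is 3.841.
Since 2.455 < 3.841, we fail to reject the null hypothesis — the data are consistent with the 2:1 ratio.

2.455; consistent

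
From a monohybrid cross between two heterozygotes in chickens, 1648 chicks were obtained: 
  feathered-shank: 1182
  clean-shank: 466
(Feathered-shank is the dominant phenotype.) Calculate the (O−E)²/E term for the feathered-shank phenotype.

2.359

For a monohybrid cross between heterozygotes with complete dominance, the expected phenotypic ratio is 3:1.
Total ratio parts = 4. Expected numbers out of 1648:
  feathered-shank: 1648 × 3/4 = 1236
  clean-shank: 1648 × 1/4 = 412
Contribution of feathered-shank: (1182 − 1236)² / 1236 = 2.3592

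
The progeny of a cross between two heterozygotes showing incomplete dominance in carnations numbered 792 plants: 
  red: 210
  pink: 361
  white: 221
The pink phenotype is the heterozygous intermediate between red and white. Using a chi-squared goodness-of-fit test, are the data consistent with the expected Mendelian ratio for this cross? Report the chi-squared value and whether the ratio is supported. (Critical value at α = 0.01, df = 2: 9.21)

6.492; consistent

With incomplete dominance, a heterozygote × heterozygote cross gives a 1:2:1 phenotypic ratio.
Under the 1:2:1 hypothesis (Σ ratio = 4, N = 792):
  red: 792 × 1/4 = 198
  pink: 792 × 2/4 = 396
  white: 792 × 1/4 = 198
χ² = Σ (O − E)² / E
  red: (210 − 198)² / 198 = 0.7273
  pink: (361 − 396)² / 396 = 3.0934
  white: (221 − 198)² / 198 = 2.6717
χ² = 0.7273 + 3.0934 + 2.6717 = 6.4924 ≈ 6.492
Degrees of freedom = 3 − 1 = 2; critical value at α = 0.01 is 9.21.
Since 6.492 < 9.21, we fail to reject the null hypothesis — the data are consistent with the 1:2:1 ratio.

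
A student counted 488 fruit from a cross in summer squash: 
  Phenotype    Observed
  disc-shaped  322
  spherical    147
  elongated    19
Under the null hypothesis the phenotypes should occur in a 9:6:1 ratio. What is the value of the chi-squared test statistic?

The 9:6:1 ratio has 16 parts, so with N = 488 the expected counts are:
  disc-shaped: 488 × 9/16 = 274.5
  spherical: 488 × 6/16 = 183
  elongated: 488 × 1/16 = 30.5
χ² = Σ (O − E)² / E
  disc-shaped: (322 − 274.5)² / 274.5 = 8.2195
  spherical: (147 − 183)² / 183 = 7.0820
  elongated: (19 − 30.5)² / 30.5 = 4.3361
χ² = 8.2195 + 7.0820 + 4.3361 = 19.6376 ≈ 19.638

19.638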